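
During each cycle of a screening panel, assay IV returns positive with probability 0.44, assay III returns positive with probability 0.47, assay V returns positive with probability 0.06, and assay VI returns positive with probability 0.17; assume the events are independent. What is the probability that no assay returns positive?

0.23156336

Independence gives P(none) = ∏(1 − pᵢ).
P(none) = (1 − 0.44) × (1 − 0.47) × (1 − 0.06) × (1 − 0.17) = 0.56 × 0.53 × 0.94 × 0.83 = 0.23156336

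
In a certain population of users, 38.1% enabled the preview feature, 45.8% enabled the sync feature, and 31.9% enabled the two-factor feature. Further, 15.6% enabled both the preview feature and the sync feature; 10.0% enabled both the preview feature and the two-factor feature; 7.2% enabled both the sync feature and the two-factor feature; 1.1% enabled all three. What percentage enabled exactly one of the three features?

53.5%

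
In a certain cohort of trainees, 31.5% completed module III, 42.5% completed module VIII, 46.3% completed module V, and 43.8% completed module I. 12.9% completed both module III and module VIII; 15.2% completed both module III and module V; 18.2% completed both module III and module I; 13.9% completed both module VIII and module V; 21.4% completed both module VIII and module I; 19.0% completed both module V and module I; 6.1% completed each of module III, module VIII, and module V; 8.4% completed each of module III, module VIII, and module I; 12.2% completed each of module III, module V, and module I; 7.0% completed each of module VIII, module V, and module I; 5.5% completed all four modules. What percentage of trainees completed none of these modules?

8.3%

P(at least one) = 31.5 + 42.5 + 46.3 + 43.8 − 12.9 − 15.2 − 18.2 − 13.9 − 21.4 − 19.0 + 6.1 + 8.4 + 12.2 + 7.0 − 5.5 = 91.7%
P(none) = 100% − 91.7% = 8.3%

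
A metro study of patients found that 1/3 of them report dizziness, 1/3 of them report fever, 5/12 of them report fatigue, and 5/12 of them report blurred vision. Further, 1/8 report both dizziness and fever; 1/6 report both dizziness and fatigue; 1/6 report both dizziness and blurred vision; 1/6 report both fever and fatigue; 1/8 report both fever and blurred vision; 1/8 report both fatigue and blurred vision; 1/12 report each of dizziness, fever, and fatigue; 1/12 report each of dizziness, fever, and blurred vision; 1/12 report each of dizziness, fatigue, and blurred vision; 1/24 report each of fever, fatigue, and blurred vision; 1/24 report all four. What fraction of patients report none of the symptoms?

1/8

P(at least one) = 1/3 + 1/3 + 5/12 + 5/12 − 1/8 − 1/6 − 1/6 − 1/6 − 1/8 − 1/8 + 1/12 + 1/12 + 1/12 + 1/24 − 1/24 = 7/8
P(none) = 1 − 7/8 = 1/8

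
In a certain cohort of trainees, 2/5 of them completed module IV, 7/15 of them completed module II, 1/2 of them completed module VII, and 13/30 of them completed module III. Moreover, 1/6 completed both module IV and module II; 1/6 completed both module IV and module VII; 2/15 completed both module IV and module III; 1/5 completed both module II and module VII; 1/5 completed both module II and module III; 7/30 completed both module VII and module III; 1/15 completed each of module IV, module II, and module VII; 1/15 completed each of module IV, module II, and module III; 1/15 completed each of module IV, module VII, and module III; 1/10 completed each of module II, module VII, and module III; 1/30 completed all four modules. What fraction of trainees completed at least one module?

29/30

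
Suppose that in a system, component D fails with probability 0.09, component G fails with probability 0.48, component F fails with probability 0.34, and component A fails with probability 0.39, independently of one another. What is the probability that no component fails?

0.19051032

P(none) = (1 − 0.09) × (1 − 0.48) × (1 − 0.34) × (1 − 0.39) = 0.91 × 0.52 × 0.66 × 0.61 = 0.19051032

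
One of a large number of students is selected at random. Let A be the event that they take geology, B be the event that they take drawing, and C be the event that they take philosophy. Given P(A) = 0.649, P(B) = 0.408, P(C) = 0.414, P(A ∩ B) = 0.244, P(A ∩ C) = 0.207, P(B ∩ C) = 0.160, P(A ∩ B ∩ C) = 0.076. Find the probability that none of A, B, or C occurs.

0.064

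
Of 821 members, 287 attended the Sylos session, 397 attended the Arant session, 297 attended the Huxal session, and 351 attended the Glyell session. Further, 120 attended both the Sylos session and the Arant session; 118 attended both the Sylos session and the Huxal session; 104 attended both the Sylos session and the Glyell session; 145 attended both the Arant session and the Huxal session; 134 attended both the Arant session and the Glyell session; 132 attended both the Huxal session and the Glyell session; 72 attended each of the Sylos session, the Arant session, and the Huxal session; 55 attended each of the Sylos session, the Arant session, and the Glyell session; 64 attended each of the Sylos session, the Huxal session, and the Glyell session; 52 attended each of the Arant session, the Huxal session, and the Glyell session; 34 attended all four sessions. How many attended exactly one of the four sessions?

419

Using the inclusion–exclusion count for exactly one event:
N(exactly one) = 287 + 397 + 297 + 351 − 2·120 − 2·118 − 2·104 − 2·145 − 2·134 − 2·132 + 3·72 + 3·55 + 3·64 + 3·52 − 4·34 = 419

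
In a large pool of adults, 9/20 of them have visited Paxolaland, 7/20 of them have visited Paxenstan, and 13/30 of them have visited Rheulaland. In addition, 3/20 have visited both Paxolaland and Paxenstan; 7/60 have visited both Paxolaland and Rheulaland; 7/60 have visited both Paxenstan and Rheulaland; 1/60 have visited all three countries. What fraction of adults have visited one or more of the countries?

13/15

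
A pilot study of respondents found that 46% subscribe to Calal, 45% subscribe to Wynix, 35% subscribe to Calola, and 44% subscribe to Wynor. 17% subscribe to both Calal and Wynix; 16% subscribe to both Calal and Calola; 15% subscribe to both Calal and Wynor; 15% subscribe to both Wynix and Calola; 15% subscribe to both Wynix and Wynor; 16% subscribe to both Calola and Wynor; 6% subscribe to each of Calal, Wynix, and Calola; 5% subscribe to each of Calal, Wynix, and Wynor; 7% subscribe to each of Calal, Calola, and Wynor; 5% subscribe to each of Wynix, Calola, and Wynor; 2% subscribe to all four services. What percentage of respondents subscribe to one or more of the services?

97%

Apply inclusion-exclusion:
P(at least one) = 46 + 45 + 35 + 44 − 17 − 16 − 15 − 15 − 15 − 16 + 6 + 5 + 7 + 5 − 2 = 97%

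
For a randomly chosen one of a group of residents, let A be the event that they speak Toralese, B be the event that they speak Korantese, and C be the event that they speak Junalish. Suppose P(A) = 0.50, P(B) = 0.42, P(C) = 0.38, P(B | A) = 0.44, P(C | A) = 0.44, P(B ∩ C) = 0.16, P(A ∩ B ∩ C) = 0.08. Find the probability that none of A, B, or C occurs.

0.22

P(A ∩ B) = P(A)·P(B|A) = 0.50 × 0.44 = 0.22
P(A ∩ C) = P(A)·P(C|A) = 0.50 × 0.44 = 0.22
P(A ∪ B ∪ C) = 0.50 + 0.42 + 0.38 − 0.22 − 0.22 − 0.16 + 0.08 = 0.78
P(none) = 1 − 0.78 = 0.22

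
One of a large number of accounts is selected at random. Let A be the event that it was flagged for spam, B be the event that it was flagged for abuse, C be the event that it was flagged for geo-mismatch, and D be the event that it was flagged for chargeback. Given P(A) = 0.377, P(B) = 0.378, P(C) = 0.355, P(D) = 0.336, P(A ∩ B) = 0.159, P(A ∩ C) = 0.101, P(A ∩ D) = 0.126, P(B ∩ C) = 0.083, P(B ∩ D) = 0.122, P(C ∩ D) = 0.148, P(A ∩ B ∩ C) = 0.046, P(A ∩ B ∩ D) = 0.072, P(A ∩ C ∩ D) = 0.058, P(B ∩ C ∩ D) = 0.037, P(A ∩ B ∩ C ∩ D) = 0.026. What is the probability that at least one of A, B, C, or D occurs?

By inclusion-exclusion,
P(A ∪ B ∪ C ∪ D) = 0.377 + 0.378 + 0.355 + 0.336 − 0.159 − 0.101 − 0.126 − 0.083 − 0.122 − 0.148 + 0.046 + 0.072 + 0.058 + 0.037 − 0.026 = 0.894

0.894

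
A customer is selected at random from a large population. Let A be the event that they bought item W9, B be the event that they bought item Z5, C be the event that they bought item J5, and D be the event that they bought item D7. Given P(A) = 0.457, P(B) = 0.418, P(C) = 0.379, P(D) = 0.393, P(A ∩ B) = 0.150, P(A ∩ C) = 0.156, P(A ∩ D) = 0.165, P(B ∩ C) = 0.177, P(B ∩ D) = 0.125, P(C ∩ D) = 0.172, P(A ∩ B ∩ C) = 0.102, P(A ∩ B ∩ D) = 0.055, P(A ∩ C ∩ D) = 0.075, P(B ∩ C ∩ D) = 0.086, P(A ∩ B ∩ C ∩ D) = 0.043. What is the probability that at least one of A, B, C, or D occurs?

By inclusion-exclusion,
P(A ∪ B ∪ C ∪ D) = 0.457 + 0.418 + 0.379 + 0.393 − 0.150 − 0.156 − 0.165 − 0.177 − 0.125 − 0.172 + 0.102 + 0.055 + 0.075 + 0.086 − 0.043 = 0.977

0.977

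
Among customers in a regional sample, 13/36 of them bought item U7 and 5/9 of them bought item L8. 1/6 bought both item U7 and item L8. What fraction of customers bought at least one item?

Using inclusion–exclusion:
P(union) = 13/36 + 5/9 − 1/6 = 3/4

3/4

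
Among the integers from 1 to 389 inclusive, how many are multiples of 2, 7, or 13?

Apply inclusion-exclusion:
194 + 55 + 29 − 27 − 14 − 4 + 2 = 235

235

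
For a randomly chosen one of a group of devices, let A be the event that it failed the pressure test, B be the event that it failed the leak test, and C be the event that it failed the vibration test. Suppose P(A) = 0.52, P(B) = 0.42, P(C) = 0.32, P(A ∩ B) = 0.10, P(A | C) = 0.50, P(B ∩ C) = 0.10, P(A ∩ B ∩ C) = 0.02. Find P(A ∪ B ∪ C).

P(A ∩ C) = P(C)·P(A|C) = 0.32 × 0.50 = 0.16
Inclusion–exclusion gives
P(A ∪ B ∪ C) = 0.52 + 0.42 + 0.32 − 0.10 − 0.16 − 0.10 + 0.02 = 0.92

0.92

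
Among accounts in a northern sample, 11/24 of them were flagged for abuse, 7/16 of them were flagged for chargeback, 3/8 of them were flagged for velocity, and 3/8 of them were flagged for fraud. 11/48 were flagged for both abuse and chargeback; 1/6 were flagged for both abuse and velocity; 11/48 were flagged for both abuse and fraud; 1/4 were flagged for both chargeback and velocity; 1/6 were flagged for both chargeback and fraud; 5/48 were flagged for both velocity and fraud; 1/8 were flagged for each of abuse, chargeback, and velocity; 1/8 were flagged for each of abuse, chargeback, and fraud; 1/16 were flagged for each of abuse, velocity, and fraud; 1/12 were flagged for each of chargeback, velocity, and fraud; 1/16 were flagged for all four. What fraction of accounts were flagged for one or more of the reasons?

By inclusion-exclusion,
P(at least one) = 11/24 + 7/16 + 3/8 + 3/8 − 11/48 − 1/6 − 11/48 − 1/4 − 1/6 − 5/48 + 1/8 + 1/8 + 1/16 + 1/12 − 1/16 = 5/6

5/6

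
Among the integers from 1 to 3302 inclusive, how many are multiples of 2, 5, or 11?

2101

By inclusion-exclusion,
floor(3302/2) + floor(3302/5) + floor(3302/11) − floor(3302/10) − floor(3302/22) − floor(3302/55) + floor(3302/110) = 1651 + 660 + 300 − 330 − 150 − 60 + 30 = 2101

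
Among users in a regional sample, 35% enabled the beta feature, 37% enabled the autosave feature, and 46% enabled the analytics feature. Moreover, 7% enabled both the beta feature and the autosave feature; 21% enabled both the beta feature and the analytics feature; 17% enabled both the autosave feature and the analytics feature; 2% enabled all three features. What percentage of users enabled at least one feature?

75%

Inclusion–exclusion gives
P(at least one) = 35 + 37 + 46 − 7 − 21 − 17 + 2 = 75%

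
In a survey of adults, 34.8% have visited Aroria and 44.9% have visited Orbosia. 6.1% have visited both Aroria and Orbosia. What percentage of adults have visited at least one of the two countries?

73.6%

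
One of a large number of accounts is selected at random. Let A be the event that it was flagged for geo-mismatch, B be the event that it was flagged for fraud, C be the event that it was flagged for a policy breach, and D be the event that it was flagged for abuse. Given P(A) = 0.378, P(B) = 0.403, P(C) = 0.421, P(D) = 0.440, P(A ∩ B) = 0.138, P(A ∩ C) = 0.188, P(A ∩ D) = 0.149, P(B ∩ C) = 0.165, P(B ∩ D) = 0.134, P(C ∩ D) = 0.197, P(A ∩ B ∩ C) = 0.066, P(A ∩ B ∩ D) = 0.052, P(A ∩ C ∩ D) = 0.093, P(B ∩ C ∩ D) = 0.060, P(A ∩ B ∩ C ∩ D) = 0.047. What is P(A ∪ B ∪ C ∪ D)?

By inclusion–exclusion:
P(A ∪ B ∪ C ∪ D) = 0.378 + 0.403 + 0.421 + 0.440 − 0.138 − 0.188 − 0.149 − 0.165 − 0.134 − 0.197 + 0.066 + 0.052 + 0.093 + 0.060 − 0.047 = 0.895

0.895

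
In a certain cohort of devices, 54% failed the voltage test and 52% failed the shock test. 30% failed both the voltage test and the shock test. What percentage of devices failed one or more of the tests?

76%

P(union) = 54 + 52 − 30 = 76%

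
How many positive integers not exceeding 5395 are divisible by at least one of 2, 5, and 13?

3403

Apply inclusion-exclusion:
2697 + 1079 + 415 − 539 − 207 − 83 + 41 = 3403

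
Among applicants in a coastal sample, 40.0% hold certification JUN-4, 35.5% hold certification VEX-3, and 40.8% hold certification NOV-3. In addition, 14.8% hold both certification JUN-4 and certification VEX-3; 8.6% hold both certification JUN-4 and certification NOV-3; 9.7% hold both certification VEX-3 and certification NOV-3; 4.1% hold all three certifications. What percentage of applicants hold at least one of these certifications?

P(at least one) = 40.0 + 35.5 + 40.8 − 14.8 − 8.6 − 9.7 + 4.1 = 87.3%

87.3%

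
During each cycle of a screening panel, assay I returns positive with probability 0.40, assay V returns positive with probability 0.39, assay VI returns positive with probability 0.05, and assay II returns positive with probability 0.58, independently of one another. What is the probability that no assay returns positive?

0.146034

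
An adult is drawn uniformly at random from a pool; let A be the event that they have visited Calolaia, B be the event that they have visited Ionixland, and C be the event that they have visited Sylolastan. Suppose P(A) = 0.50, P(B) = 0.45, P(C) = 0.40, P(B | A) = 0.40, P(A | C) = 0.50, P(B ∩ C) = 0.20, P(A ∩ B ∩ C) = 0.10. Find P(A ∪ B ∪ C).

0.85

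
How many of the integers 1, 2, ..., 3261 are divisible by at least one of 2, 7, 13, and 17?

Apply inclusion-exclusion:
⌊3261/2⌋ + ⌊3261/7⌋ + ⌊3261/13⌋ + ⌊3261/17⌋ − ⌊3261/14⌋ − ⌊3261/26⌋ − ⌊3261/34⌋ − ⌊3261/91⌋ − ⌊3261/119⌋ − ⌊3261/221⌋ + ⌊3261/182⌋ + ⌊3261/238⌋ + ⌊3261/442⌋ + ⌊3261/1547⌋ − ⌊3261/3094⌋ = 1630 + 465 + 250 + 191 − 232 − 125 − 95 − 35 − 27 − 14 + 17 + 13 + 7 + 2 − 1 = 2046

2046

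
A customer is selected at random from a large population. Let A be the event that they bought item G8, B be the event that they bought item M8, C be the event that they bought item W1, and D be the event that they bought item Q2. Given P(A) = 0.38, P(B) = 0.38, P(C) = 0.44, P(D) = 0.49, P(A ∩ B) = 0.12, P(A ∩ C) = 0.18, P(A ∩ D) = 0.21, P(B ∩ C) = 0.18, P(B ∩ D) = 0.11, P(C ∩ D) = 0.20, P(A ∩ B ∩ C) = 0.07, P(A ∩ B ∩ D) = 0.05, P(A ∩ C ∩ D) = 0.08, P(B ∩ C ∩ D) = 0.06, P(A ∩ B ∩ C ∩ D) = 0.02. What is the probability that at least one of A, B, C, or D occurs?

By inclusion–exclusion:
P(A ∪ B ∪ C ∪ D) = 0.38 + 0.38 + 0.44 + 0.49 − 0.12 − 0.18 − 0.21 − 0.18 − 0.11 − 0.20 + 0.07 + 0.05 + 0.08 + 0.06 − 0.02 = 0.93

0.93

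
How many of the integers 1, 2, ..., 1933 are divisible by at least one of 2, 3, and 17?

By inclusion-exclusion,
966 + 644 + 113 − 322 − 56 − 37 + 18 = 1326

1326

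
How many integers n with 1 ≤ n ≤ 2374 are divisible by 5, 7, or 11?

Using inclusion–exclusion:
474 + 339 + 215 − 67 − 43 − 30 + 6 = 894

894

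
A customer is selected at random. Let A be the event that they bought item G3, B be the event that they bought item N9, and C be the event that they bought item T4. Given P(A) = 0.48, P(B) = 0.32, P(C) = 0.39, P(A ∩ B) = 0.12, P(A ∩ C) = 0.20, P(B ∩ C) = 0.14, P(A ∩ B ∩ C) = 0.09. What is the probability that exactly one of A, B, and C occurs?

0.54

By inclusion–exclusion (exactly-one form):
P(exactly one) = 0.48 + 0.32 + 0.39 − 2·0.12 − 2·0.20 − 2·0.14 + 3·0.09 = 0.54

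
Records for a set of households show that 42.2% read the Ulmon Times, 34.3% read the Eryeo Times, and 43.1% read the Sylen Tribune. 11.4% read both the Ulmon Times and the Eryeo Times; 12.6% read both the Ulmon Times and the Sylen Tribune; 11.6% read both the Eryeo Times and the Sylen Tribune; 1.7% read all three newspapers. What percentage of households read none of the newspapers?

14.3%

P(at least one) = 42.2 + 34.3 + 43.1 − 11.4 − 12.6 − 11.6 + 1.7 = 85.7%
P(none) = 100% − 85.7% = 14.3%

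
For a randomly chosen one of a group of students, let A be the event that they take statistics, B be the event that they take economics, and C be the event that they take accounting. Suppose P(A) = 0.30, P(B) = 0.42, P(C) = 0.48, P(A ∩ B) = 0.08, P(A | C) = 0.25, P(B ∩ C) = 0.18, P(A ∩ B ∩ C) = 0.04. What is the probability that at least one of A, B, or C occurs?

P(A ∩ C) = P(C)·P(A|C) = 0.48 × 0.25 = 0.12
P(A ∪ B ∪ C) = 0.30 + 0.42 + 0.48 − 0.08 − 0.12 − 0.18 + 0.04 = 0.86

0.86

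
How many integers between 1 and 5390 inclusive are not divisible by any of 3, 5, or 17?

2705

1796 + 1078 + 317 − 359 − 105 − 63 + 21 = 2685
5390 − 2685 = 2705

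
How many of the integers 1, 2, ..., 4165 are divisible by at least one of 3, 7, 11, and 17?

2128

Apply inclusion-exclusion:
floor(4165/3) + floor(4165/7) + floor(4165/11) + floor(4165/17) − floor(4165/21) − floor(4165/33) − floor(4165/51) − floor(4165/77) − floor(4165/119) − floor(4165/187) + floor(4165/231) + floor(4165/357) + floor(4165/561) + floor(4165/1309) − floor(4165/3927) = 1388 + 595 + 378 + 245 − 198 − 126 − 81 − 54 − 35 − 22 + 18 + 11 + 7 + 3 − 1 = 2128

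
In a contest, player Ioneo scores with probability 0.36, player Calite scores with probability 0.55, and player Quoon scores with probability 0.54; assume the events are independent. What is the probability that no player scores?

P(none) = (1 − 0.36) × (1 − 0.55) × (1 − 0.54) = 0.64 × 0.45 × 0.46 = 0.13248

0.13248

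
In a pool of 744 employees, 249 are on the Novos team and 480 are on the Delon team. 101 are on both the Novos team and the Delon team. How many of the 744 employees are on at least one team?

628

N(≥1) = 249 + 480 − 101 = 628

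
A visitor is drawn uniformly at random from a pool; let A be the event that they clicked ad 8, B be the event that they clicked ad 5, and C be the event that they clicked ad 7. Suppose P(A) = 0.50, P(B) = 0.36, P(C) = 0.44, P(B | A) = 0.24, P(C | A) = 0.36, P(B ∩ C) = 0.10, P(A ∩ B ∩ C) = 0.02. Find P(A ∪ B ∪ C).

0.92

P(A ∩ B) = P(A)·P(B|A) = 0.50 × 0.24 = 0.12
P(A ∩ C) = P(A)·P(C|A) = 0.50 × 0.36 = 0.18
Inclusion–exclusion gives
P(A ∪ B ∪ C) = 0.50 + 0.36 + 0.44 − 0.12 − 0.18 − 0.10 + 0.02 = 0.92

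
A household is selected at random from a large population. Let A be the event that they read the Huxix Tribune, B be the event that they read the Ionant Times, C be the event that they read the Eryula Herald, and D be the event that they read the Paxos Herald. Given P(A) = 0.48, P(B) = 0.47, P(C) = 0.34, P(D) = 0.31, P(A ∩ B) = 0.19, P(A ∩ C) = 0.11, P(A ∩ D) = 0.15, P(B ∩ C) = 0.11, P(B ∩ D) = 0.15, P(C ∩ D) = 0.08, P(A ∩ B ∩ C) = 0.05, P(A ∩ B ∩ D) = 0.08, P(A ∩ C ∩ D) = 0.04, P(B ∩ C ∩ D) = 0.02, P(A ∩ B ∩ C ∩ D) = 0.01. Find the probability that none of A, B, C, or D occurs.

0.01

By inclusion-exclusion,
P(A ∪ B ∪ C ∪ D) = 0.48 + 0.47 + 0.34 + 0.31 − 0.19 − 0.11 − 0.15 − 0.11 − 0.15 − 0.08 + 0.05 + 0.08 + 0.04 + 0.02 − 0.01 = 0.99
P(none) = 1 − 0.99 = 0.01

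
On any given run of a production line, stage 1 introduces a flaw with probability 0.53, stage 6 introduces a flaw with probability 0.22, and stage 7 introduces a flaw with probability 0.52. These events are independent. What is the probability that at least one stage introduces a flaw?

0.824032

Since the events are independent, P(none) is the product of the individual non-occurrence probabilities.
P(none) = (1 − 0.53) × (1 − 0.22) × (1 − 0.52) = 0.47 × 0.78 × 0.48 = 0.175968
P(at least one) = 1 − 0.175968 = 0.824032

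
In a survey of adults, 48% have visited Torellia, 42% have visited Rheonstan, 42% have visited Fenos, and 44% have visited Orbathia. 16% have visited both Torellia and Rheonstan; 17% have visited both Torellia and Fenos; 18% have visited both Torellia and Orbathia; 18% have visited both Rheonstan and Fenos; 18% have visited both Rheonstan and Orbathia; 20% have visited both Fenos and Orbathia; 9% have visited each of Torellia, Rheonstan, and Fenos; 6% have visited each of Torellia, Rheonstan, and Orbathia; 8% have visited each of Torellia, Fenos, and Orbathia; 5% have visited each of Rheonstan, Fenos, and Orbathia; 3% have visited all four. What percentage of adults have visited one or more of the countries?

Inclusion–exclusion gives
P(≥1) = 48 + 42 + 42 + 44 − 16 − 17 − 18 − 18 − 18 − 20 + 9 + 6 + 8 + 5 − 3 = 94%

94%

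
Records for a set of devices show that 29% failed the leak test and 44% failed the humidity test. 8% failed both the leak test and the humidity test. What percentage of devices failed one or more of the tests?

By inclusion-exclusion,
P(union) = 29 + 44 − 8 = 65%

65%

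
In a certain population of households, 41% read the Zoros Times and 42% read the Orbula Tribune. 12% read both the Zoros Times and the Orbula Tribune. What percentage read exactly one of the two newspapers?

By inclusion–exclusion (exactly-one form):
P(exactly one) = 41 + 42 − 2·12 = 59%

59%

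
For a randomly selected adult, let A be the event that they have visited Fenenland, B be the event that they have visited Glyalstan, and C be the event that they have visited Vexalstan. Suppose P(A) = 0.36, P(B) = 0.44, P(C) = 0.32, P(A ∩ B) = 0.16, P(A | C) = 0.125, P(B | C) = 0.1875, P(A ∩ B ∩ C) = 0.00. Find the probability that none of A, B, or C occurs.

0.14

P(A ∩ C) = P(C)·P(A|C) = 0.32 × 0.125 = 0.04
P(B ∩ C) = P(C)·P(B|C) = 0.32 × 0.1875 = 0.06
P(A ∪ B ∪ C) = 0.36 + 0.44 + 0.32 − 0.16 − 0.04 − 0.06 + 0.00 = 0.86
P(none) = 1 − 0.86 = 0.14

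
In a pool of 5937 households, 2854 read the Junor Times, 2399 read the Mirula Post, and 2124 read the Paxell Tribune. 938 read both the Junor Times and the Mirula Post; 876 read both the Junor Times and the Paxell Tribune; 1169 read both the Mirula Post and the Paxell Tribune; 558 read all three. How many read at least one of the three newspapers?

4952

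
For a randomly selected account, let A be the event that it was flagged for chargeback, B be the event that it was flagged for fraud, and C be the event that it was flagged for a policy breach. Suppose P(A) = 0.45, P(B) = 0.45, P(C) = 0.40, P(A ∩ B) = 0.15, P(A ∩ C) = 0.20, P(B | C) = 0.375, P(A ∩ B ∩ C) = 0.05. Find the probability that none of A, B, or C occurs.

0.15

P(B ∩ C) = P(C)·P(B|C) = 0.40 × 0.375 = 0.15
By inclusion-exclusion,
P(A ∪ B ∪ C) = 0.45 + 0.45 + 0.40 − 0.15 − 0.20 − 0.15 + 0.05 = 0.85
P(none) = 1 − 0.85 = 0.15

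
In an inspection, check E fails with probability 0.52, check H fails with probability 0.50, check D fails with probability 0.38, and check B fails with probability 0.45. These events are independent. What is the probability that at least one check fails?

0.91816

Since the events are independent, P(none) is the product of the individual non-occurrence probabilities.
P(none) = (1 − 0.52) × (1 − 0.50) × (1 − 0.38) × (1 − 0.45) = 0.48 × 0.50 × 0.62 × 0.55 = 0.08184
P(at least one) = 1 − 0.08184 = 0.91816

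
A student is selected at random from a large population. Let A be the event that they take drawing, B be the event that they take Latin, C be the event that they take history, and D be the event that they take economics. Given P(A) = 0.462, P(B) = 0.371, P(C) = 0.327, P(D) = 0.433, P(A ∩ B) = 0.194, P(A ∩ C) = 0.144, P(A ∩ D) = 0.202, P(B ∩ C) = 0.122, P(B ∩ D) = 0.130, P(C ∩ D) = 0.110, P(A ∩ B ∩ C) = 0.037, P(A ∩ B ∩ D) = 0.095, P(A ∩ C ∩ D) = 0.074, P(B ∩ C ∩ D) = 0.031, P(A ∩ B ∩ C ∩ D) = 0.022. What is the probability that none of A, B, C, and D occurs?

By inclusion-exclusion,
P(A ∪ B ∪ C ∪ D) = 0.462 + 0.371 + 0.327 + 0.433 − 0.194 − 0.144 − 0.202 − 0.122 − 0.130 − 0.110 + 0.037 + 0.095 + 0.074 + 0.031 − 0.022 = 0.906
P(none) = 1 − 0.906 = 0.094

0.094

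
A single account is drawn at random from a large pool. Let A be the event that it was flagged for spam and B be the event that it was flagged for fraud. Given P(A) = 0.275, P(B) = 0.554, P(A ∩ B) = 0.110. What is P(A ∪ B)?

P(A ∪ B) = 0.275 + 0.554 − 0.110 = 0.719

0.719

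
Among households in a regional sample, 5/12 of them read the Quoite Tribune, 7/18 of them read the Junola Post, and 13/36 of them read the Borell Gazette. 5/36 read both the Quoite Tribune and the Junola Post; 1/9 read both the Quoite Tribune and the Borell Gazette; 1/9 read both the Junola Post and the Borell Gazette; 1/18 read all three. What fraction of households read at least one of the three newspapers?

31/36

By inclusion–exclusion:
P(≥1) = 5/12 + 7/18 + 13/36 − 5/36 − 1/9 − 1/9 + 1/18 = 31/36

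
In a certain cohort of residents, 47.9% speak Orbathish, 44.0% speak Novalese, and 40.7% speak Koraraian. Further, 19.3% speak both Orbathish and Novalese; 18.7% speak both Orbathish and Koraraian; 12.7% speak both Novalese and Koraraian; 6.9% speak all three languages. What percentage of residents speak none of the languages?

11.2%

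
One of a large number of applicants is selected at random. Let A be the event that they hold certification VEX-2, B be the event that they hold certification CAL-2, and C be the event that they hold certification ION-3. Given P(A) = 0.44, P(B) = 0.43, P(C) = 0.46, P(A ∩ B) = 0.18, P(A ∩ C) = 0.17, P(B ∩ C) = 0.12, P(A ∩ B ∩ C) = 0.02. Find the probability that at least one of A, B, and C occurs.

By inclusion–exclusion:
P(A ∪ B ∪ C) = 0.44 + 0.43 + 0.46 − 0.18 − 0.17 − 0.12 + 0.02 = 0.88

0.88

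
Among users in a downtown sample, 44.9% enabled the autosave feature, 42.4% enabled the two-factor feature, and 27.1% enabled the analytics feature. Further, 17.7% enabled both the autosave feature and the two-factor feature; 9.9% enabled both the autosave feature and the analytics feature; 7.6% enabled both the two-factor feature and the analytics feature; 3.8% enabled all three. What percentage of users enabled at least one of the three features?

P(union) = 44.9 + 42.4 + 27.1 − 17.7 − 9.9 − 7.6 + 3.8 = 83.0%

83.0%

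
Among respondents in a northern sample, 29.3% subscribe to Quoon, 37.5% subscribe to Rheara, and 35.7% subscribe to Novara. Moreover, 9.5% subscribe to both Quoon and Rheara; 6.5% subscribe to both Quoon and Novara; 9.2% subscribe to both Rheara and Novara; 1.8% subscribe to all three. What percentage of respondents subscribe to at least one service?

79.1%

By inclusion–exclusion:
P(union) = 29.3 + 37.5 + 35.7 − 9.5 − 6.5 − 9.2 + 1.8 = 79.1%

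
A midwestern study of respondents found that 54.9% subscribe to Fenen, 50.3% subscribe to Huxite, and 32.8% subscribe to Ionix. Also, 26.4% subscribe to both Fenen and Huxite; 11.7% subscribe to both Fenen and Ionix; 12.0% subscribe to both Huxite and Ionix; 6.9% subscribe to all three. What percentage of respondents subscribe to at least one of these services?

94.8%

By inclusion-exclusion,
P(at least one) = 54.9 + 50.3 + 32.8 − 26.4 − 11.7 − 12.0 + 6.9 = 94.8%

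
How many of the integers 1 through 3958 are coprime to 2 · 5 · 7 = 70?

1357

Apply inclusion-exclusion:
1979 + 791 + 565 − 395 − 282 − 113 + 56 = 2601
3958 − 2601 = 1357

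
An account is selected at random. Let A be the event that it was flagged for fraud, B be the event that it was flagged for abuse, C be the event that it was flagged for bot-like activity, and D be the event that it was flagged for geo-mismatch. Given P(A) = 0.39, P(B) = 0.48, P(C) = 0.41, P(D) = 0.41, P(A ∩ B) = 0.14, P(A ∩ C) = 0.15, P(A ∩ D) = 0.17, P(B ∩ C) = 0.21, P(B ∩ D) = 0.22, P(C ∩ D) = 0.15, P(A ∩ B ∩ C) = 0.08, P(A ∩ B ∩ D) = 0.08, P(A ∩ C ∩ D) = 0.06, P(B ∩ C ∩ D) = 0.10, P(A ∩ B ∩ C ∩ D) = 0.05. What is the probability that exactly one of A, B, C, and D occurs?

0.37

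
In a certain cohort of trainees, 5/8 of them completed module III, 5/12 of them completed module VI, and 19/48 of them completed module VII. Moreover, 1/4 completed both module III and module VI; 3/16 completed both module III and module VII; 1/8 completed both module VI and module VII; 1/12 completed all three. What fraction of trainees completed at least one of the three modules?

23/24

P(at least one) = 5/8 + 5/12 + 19/48 − 1/4 − 3/16 − 1/8 + 1/12 = 23/24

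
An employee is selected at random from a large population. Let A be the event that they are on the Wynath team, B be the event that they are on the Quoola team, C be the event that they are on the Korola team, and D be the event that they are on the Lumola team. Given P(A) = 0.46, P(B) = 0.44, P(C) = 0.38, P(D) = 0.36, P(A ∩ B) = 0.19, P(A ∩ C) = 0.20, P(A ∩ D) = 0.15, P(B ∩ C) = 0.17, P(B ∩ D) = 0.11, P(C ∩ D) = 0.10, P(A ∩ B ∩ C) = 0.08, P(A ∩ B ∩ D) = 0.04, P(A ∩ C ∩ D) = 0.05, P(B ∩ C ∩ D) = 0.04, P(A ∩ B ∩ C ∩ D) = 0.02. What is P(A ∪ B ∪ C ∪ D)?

0.91

Using inclusion–exclusion:
P(A ∪ B ∪ C ∪ D) = 0.46 + 0.44 + 0.38 + 0.36 − 0.19 − 0.20 − 0.15 − 0.17 − 0.11 − 0.10 + 0.08 + 0.04 + 0.05 + 0.04 − 0.02 = 0.91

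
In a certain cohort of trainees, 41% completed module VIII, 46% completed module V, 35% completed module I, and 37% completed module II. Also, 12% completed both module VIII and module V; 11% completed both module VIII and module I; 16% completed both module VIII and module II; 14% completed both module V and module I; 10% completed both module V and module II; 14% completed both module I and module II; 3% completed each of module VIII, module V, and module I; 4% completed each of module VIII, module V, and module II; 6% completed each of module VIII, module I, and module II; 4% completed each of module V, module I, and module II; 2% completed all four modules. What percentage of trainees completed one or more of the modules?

97%

P(union) = 41 + 46 + 35 + 37 − 12 − 11 − 16 − 14 − 10 − 14 + 3 + 4 + 6 + 4 − 2 = 97%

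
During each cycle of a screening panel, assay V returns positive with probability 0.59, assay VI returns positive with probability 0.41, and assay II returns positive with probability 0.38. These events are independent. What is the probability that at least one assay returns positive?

P(none) = (1 − 0.59) × (1 − 0.41) × (1 − 0.38) = 0.41 × 0.59 × 0.62 = 0.149978
P(at least one) = 1 − 0.149978 = 0.850022

0.850022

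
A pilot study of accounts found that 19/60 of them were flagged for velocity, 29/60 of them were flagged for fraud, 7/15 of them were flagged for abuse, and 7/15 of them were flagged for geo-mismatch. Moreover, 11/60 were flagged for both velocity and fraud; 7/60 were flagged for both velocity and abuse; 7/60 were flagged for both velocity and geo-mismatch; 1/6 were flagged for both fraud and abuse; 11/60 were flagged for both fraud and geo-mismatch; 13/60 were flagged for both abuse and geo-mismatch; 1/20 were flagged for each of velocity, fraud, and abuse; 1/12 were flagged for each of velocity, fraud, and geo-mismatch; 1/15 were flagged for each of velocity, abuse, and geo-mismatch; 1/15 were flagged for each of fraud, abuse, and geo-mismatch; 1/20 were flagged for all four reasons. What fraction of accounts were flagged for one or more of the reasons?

29/30

P(at least one) = 19/60 + 29/60 + 7/15 + 7/15 − 11/60 − 7/60 − 7/60 − 1/6 − 11/60 − 13/60 + 1/20 + 1/12 + 1/15 + 1/15 − 1/20 = 29/30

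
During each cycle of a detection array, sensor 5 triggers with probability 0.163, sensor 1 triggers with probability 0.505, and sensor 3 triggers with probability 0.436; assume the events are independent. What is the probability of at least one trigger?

0.76632634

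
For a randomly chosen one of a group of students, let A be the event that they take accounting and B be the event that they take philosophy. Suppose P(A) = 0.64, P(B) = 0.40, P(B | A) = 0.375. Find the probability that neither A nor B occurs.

P(A ∩ B) = P(A)·P(B|A) = 0.64 × 0.375 = 0.24
Inclusion–exclusion gives
P(A ∪ B) = 0.64 + 0.40 − 0.24 = 0.80
P(none) = 1 − 0.80 = 0.20

0.20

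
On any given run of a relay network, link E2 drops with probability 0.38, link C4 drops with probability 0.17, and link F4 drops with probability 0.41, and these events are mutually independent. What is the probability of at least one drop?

0.696386

P(none) = (1 − 0.38) × (1 − 0.17) × (1 − 0.41) = 0.62 × 0.83 × 0.59 = 0.303614
P(at least one) = 1 − 0.303614 = 0.696386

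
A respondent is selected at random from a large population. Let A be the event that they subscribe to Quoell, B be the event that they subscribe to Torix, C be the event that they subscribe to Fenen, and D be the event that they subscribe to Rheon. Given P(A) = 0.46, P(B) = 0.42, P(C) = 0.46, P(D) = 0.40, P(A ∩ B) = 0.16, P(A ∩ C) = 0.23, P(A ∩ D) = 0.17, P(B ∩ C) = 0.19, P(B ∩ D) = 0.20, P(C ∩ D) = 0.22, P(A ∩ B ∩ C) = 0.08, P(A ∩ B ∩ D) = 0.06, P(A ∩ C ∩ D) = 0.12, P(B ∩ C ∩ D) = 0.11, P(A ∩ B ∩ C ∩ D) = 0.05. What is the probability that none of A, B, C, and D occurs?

0.11

P(A ∪ B ∪ C ∪ D) = 0.46 + 0.42 + 0.46 + 0.40 − 0.16 − 0.23 − 0.17 − 0.19 − 0.20 − 0.22 + 0.08 + 0.06 + 0.12 + 0.11 − 0.05 = 0.89
P(none) = 1 − 0.89 = 0.11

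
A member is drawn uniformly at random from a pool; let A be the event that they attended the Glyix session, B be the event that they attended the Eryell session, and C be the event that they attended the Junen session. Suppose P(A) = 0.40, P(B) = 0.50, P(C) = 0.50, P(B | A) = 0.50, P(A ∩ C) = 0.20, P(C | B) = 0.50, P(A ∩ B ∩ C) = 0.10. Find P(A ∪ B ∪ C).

P(A ∩ B) = P(A)·P(B|A) = 0.40 × 0.50 = 0.20
P(B ∩ C) = P(B)·P(C|B) = 0.50 × 0.50 = 0.25
P(A ∪ B ∪ C) = 0.40 + 0.50 + 0.50 − 0.20 − 0.20 − 0.25 + 0.10 = 0.85

0.85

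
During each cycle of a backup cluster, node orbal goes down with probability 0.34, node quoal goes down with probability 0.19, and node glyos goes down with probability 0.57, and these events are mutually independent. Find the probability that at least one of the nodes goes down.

0.770122

P(none) = (1 − 0.34) × (1 − 0.19) × (1 − 0.57) = 0.66 × 0.81 × 0.43 = 0.229878
P(at least one) = 1 − 0.229878 = 0.770122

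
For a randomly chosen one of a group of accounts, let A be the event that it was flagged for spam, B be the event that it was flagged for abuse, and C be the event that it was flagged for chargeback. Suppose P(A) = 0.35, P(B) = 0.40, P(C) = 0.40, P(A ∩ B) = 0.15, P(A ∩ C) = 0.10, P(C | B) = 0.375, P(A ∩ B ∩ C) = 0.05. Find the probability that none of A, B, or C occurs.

P(B ∩ C) = P(B)·P(C|B) = 0.40 × 0.375 = 0.15
P(A ∪ B ∪ C) = 0.35 + 0.40 + 0.40 − 0.15 − 0.10 − 0.15 + 0.05 = 0.80
P(none) = 1 − 0.80 = 0.20

0.20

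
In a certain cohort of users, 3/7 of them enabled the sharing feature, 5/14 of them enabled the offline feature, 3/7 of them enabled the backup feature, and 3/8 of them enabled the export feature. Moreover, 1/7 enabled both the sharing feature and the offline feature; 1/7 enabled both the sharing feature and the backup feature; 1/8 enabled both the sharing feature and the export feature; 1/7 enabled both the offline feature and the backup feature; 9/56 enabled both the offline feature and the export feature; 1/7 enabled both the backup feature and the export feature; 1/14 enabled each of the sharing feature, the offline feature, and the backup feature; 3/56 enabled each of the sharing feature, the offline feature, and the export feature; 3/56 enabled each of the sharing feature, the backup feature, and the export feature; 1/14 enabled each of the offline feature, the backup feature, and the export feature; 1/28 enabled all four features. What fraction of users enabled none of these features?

3/56

By inclusion–exclusion:
P(≥1) = 3/7 + 5/14 + 3/7 + 3/8 − 1/7 − 1/7 − 1/8 − 1/7 − 9/56 − 1/7 + 1/14 + 3/56 + 3/56 + 1/14 − 1/28 = 53/56
P(none) = 1 − 53/56 = 3/56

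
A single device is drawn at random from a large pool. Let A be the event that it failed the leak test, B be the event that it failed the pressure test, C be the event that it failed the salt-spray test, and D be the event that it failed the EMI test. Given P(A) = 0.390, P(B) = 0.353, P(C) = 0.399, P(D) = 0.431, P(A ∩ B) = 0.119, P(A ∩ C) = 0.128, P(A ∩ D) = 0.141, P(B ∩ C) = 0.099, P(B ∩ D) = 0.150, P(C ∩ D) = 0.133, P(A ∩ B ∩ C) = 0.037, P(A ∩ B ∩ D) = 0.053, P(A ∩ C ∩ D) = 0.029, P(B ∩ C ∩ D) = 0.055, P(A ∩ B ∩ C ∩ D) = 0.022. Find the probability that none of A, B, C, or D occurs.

By inclusion-exclusion,
P(A ∪ B ∪ C ∪ D) = 0.390 + 0.353 + 0.399 + 0.431 − 0.119 − 0.128 − 0.141 − 0.099 − 0.150 − 0.133 + 0.037 + 0.053 + 0.029 + 0.055 − 0.022 = 0.955
P(none) = 1 − 0.955 = 0.045

0.045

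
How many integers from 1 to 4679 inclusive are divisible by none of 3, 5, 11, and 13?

floor(4679/3) + floor(4679/5) + floor(4679/11) + floor(4679/13) − floor(4679/15) − floor(4679/33) − floor(4679/39) − floor(4679/55) − floor(4679/65) − floor(4679/143) + floor(4679/165) + floor(4679/195) + floor(4679/429) + floor(4679/715) − floor(4679/2145) = 1559 + 935 + 425 + 359 − 311 − 141 − 119 − 85 − 71 − 32 + 28 + 23 + 10 + 6 − 2 = 2584
4679 − 2584 = 2095

2095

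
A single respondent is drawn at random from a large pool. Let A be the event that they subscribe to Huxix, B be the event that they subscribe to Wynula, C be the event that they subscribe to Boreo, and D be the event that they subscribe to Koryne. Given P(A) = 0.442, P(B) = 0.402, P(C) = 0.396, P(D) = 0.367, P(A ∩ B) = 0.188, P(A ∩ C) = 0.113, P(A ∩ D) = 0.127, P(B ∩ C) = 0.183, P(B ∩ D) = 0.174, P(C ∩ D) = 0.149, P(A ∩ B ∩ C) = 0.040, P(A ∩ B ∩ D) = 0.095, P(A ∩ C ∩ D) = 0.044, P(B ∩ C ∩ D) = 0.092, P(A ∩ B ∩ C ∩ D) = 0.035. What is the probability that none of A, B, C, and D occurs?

By inclusion–exclusion:
P(A ∪ B ∪ C ∪ D) = 0.442 + 0.402 + 0.396 + 0.367 − 0.188 − 0.113 − 0.127 − 0.183 − 0.174 − 0.149 + 0.040 + 0.095 + 0.044 + 0.092 − 0.035 = 0.909
P(none) = 1 − 0.909 = 0.091

0.091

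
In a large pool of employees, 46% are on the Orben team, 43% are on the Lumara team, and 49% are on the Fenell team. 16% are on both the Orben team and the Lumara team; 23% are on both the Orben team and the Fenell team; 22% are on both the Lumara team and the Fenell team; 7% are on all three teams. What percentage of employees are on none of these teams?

16%

P(at least one) = 46 + 43 + 49 − 16 − 23 − 22 + 7 = 84%
P(none) = 100% − 84% = 16%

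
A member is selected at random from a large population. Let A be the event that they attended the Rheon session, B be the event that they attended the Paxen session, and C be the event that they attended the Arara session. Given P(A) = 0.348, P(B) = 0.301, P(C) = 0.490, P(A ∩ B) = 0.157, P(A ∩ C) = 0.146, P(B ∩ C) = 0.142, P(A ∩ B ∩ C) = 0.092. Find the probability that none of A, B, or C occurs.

Inclusion–exclusion gives
P(A ∪ B ∪ C) = 0.348 + 0.301 + 0.490 − 0.157 − 0.146 − 0.142 + 0.092 = 0.786
P(none) = 1 − 0.786 = 0.214

0.214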